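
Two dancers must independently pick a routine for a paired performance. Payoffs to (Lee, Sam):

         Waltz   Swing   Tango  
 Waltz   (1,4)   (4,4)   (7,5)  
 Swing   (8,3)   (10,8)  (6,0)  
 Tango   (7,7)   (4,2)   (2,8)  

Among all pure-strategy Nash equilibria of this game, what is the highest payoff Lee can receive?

(Waltz, Tango) is a pure NE (Lee: 7 ≥ 6; Sam: 5 ≥ 4). Lee gets 7.
Both Swing is a pure NE (Lee: 10 ≥ 4; Sam: 8 ≥ 3). Lee gets 10.
Every other cell has a profitable deviation for at least one player. Highest of {7, 10} is 10.

10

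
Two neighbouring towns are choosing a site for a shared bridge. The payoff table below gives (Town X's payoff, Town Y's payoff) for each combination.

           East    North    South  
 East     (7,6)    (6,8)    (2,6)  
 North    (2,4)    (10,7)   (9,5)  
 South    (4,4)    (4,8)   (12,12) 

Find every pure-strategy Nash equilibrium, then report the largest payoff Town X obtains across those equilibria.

12

Both North is a pure NE (Town X: 10 ≥ 6; Town Y: 7 ≥ 5). Town X gets 10.
Both South is a pure NE (Town X: 12 ≥ 9; Town Y: 12 ≥ 8). Town X gets 12.
Every other cell has a profitable deviation for at least one player. Highest of {10, 12} is 12.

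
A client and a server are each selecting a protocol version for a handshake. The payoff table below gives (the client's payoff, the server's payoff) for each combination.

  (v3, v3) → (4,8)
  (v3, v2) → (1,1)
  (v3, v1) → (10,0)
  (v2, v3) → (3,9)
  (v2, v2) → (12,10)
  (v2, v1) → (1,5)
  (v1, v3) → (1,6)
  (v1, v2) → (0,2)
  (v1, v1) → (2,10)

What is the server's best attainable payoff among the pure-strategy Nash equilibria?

10

Both v3 is a pure NE (the client: 4 ≥ 3; the server: 8 ≥ 1). The server gets 8.
Both v2 is a pure NE (the client: 12 ≥ 1; the server: 10 ≥ 9). The server gets 10.
Every other cell has a profitable deviation for at least one player. Highest of {8, 10} is 10.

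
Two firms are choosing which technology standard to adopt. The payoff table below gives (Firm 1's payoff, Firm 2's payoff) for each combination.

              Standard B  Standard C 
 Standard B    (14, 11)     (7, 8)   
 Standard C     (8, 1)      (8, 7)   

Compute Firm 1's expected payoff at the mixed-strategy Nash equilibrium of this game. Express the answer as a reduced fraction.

8

Firm 2 mixes with probability q on Standard B, chosen so Firm 1 is indifferent: 14q + 7(1−q) = 8q + 8(1−q) gives q = 1/7.
Firm 1's expected payoff (from either row, since indifferent) is 14·1/7 + 7·6/7 = 8.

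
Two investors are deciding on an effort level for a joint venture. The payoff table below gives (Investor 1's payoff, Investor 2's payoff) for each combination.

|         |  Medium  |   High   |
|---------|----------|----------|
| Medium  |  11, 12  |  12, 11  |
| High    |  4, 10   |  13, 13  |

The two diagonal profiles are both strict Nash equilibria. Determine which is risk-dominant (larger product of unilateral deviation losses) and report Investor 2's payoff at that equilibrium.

12

At both Medium: Investor 1 loses 11 − 4 = 7 by deviating; Investor 2 loses 12 − 11 = 1. Product = 7·1 = 7.
At both High: Investor 1 loses 13 − 12 = 1 by deviating; Investor 2 loses 13 − 10 = 3. Product = 1·3 = 3.
7 > 3, so both Medium is risk-dominant. Investor 2's payoff there is 12.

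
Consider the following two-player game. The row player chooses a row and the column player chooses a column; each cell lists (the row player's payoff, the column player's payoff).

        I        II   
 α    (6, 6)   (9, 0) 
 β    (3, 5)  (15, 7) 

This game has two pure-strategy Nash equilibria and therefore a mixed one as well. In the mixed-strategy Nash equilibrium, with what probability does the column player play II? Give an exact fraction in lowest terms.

The column player's mix q on I must make the row player indifferent between α and β.
The row player's payoff from α: 6q + 9(1−q). From β: 3q + 15(1−q).
Set equal: 3q = 6(1−q) → q = 6/9 = 2/3.
Probability on II is 1 − 2/3 = 1/3.

1/3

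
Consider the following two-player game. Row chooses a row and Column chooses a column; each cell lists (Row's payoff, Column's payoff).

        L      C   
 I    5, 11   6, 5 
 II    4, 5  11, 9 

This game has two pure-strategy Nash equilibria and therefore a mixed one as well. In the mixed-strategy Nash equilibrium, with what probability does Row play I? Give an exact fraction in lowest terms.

2/5

Row's mix p on I must make Column indifferent between L and C.
Column's payoff from L: 11p + 5(1−p). From C: 5p + 9(1−p).
Set equal: 6p = 4(1−p) → p = 4/10 = 2/5.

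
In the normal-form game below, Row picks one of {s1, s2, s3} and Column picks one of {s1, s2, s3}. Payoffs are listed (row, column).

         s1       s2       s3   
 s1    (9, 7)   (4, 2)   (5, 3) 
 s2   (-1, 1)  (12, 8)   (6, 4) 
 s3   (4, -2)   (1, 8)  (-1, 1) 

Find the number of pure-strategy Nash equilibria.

2

Both s1: Row gets 9 (best alternative 4); Column gets 7 (best alternative 3). Neither deviates — NE.
Both s2: Row gets 12 (best alternative 4); Column gets 8 (best alternative 4). Neither deviates — NE.
Both s3 is not a NE: Row would switch to s2 (6 > -1).
No other cell survives both best-response checks, so there are 2 pure NE.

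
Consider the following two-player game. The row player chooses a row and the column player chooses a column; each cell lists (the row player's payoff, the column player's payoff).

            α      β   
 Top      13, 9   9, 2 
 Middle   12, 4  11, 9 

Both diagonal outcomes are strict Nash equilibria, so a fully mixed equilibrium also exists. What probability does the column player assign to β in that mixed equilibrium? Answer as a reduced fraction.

The column player's mix q on α must make the row player indifferent between Top and Middle.
The row player's payoff from Top: 13q + 9(1−q). From Middle: 12q + 11(1−q).
Set equal: 1q = 2(1−q) → q = 2/3.
Probability on β is 1 − 2/3 = 1/3.

1/3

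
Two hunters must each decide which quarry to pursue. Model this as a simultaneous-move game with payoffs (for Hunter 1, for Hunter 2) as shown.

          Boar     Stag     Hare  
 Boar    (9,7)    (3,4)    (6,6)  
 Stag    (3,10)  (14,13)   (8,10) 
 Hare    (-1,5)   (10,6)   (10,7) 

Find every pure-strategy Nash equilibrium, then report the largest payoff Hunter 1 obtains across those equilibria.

14

Both Boar is a pure NE (Hunter 1: 9 ≥ 3; Hunter 2: 7 ≥ 6). Hunter 1 gets 9.
Both Stag is a pure NE (Hunter 1: 14 ≥ 10; Hunter 2: 13 ≥ 10). Hunter 1 gets 14.
Both Hare is a pure NE (Hunter 1: 10 ≥ 8; Hunter 2: 7 ≥ 6). Hunter 1 gets 10.
Every other cell has a profitable deviation for at least one player. Highest of {9, 14, 10} is 14.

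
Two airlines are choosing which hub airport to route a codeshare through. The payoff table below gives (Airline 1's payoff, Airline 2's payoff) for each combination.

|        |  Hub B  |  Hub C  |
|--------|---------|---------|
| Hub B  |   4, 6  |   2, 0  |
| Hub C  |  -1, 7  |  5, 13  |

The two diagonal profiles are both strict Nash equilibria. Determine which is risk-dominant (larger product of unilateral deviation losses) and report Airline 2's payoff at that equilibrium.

6

At both Hub B: Airline 1 loses 4 − (-1) = 5 by deviating; Airline 2 loses 6 − 0 = 6. Product = 5·6 = 30.
At both Hub C: Airline 1 loses 5 − 2 = 3 by deviating; Airline 2 loses 13 − 7 = 6. Product = 3·6 = 18.
30 > 18, so both Hub B is risk-dominant. Airline 2's payoff there is 6.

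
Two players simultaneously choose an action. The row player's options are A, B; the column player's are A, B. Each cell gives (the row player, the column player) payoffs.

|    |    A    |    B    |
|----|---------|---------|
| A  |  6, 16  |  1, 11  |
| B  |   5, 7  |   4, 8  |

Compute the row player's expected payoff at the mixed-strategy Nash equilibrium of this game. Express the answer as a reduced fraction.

The column player mixes with probability q on A, chosen so the row player is indifferent: 6q + 1(1−q) = 5q + 4(1−q) gives q = 3/4.
The row player's expected payoff (from either row, since indifferent) is 6·3/4 + 1·1/4 = 19/4.

19/4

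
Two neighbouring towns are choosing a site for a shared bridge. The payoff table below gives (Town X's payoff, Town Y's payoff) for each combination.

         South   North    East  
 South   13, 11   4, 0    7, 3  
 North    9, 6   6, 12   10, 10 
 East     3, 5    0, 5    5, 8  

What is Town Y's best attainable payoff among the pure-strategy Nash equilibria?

Both South is a pure NE (Town X: 13 ≥ 9; Town Y: 11 ≥ 3). Town Y gets 11.
Both North is a pure NE (Town X: 6 ≥ 4; Town Y: 12 ≥ 10). Town Y gets 12.
Every other cell has a profitable deviation for at least one player. Highest of {11, 12} is 12.

12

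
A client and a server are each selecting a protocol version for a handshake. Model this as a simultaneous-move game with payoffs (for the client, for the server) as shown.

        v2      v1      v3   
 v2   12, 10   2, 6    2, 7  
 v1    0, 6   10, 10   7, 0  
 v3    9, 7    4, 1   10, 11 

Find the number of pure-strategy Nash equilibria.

3

Both v2: the client gets 12 (best alternative 9); the server gets 10 (best alternative 7). Neither deviates — NE.
Both v1: the client gets 10 (best alternative 4); the server gets 10 (best alternative 6). Neither deviates — NE.
Both v3: the client gets 10 (best alternative 7); the server gets 11 (best alternative 7). Neither deviates — NE.
(v1, v3) is not a NE: the client would switch to v3 (10 > 7).
No other cell survives both best-response checks, so there are 3 pure NE.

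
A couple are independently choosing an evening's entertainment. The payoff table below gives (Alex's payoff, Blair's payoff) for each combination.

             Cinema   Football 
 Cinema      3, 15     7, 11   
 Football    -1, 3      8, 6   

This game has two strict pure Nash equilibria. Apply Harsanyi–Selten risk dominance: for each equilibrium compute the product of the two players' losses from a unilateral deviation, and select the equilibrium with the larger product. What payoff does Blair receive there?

At both Cinema: Alex loses 3 − (-1) = 4 by deviating; Blair loses 15 − 11 = 4. Product = 4·4 = 16.
At both Football: Alex loses 8 − 7 = 1 by deviating; Blair loses 6 − 3 = 3. Product = 1·3 = 3.
16 > 3, so both Cinema is risk-dominant. Blair's payoff there is 15.

15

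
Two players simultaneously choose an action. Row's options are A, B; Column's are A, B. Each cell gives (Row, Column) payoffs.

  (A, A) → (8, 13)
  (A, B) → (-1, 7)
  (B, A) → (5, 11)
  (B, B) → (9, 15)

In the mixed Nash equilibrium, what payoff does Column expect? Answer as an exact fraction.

59/5

Row mixes with probability p on A, chosen so Column is indifferent: 13p + 11(1−p) = 7p + 15(1−p) gives p = 2/5.
Column's expected payoff is 13·2/5 + 11·3/5 = 59/5.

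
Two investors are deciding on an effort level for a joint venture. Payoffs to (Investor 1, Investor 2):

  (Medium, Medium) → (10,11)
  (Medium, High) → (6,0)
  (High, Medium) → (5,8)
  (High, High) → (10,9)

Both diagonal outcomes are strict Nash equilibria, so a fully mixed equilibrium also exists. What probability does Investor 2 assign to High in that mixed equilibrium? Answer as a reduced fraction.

Investor 2's mix q on Medium must make Investor 1 indifferent between Medium and High.
Investor 1's payoff from Medium: 10q + 6(1−q). From High: 5q + 10(1−q).
Set equal: 5q = 4(1−q) → q = 4/9.
Probability on High is 1 − 4/9 = 5/9.

5/9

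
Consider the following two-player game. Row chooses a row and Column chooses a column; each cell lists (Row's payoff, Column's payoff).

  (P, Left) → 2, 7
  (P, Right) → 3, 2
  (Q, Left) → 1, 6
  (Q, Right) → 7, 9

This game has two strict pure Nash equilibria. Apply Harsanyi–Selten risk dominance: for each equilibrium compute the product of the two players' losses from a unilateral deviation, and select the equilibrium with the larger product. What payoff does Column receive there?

At (P, Left): Row loses 2 − 1 = 1 by deviating; Column loses 7 − 2 = 5. Product = 1·5 = 5.
At (Q, Right): Row loses 7 − 3 = 4 by deviating; Column loses 9 − 6 = 3. Product = 4·3 = 12.
12 > 5, so (Q, Right) is risk-dominant. Column's payoff there is 9.

9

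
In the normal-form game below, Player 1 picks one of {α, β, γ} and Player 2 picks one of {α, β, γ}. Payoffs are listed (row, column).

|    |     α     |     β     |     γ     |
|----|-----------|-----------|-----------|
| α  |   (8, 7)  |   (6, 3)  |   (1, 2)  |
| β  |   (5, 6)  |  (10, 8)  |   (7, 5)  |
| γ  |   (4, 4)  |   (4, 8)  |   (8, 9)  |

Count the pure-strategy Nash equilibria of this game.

3

Both α: Player 1 gets 8 (best alternative 5); Player 2 gets 7 (best alternative 3). Neither deviates — NE.
Both β: Player 1 gets 10 (best alternative 6); Player 2 gets 8 (best alternative 6). Neither deviates — NE.
Both γ: Player 1 gets 8 (best alternative 7); Player 2 gets 9 (best alternative 8). Neither deviates — NE.
(γ, β) is not a NE: Player 1 would switch to β (10 > 4).
No other cell survives both best-response checks, so there are 3 pure NE.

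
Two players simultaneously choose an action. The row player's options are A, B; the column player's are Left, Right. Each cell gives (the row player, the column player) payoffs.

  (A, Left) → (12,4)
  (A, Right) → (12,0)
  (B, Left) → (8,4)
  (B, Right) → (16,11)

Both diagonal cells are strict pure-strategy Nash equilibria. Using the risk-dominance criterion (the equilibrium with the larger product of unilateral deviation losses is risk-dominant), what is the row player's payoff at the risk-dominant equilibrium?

16

At (A, Left): the row player loses 12 − 8 = 4 by deviating; the column player loses 4 − 0 = 4. Product = 4·4 = 16.
At (B, Right): the row player loses 16 − 12 = 4 by deviating; the column player loses 11 − 4 = 7. Product = 4·7 = 28.
28 > 16, so (B, Right) is risk-dominant. The row player's payoff there is 16.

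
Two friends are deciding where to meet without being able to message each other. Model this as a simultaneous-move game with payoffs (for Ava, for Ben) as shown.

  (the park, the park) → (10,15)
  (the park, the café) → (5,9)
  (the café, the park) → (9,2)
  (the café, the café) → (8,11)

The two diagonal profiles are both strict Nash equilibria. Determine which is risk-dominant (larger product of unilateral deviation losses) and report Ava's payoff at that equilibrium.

8

At both the park: Ava loses 10 − 9 = 1 by deviating; Ben loses 15 − 9 = 6. Product = 1·6 = 6.
At both the café: Ava loses 8 − 5 = 3 by deviating; Ben loses 11 − 2 = 9. Product = 3·9 = 27.
27 > 6, so both the café is risk-dominant. Ava's payoff there is 8.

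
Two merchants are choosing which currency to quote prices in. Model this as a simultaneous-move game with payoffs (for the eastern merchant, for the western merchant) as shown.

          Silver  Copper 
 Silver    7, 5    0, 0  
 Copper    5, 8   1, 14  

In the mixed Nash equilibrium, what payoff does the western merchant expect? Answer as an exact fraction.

The eastern merchant mixes with probability p on Silver, chosen so the western merchant is indifferent: 5p + 8(1−p) = 0p + 14(1−p) gives p = 6/11.
The western merchant's expected payoff is 5·6/11 + 8·5/11 = 70/11.

70/11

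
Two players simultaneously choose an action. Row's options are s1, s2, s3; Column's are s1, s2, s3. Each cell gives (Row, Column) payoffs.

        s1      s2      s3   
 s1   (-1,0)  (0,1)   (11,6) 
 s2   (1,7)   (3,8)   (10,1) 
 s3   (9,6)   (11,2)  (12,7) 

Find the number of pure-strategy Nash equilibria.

1

Both s3: Row gets 12 (best alternative 11); Column gets 7 (best alternative 6). Neither deviates — NE.
Both s1 is not a NE: Row would switch to s3 (9 > -1).
No other cell survives both best-response checks, so there is 1 pure NE.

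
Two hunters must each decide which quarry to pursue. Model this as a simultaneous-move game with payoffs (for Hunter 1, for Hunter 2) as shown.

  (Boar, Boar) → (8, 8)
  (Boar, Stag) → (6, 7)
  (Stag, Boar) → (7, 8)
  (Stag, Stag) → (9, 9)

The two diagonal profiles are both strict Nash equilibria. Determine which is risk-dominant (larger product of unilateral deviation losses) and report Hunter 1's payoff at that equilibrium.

9

At both Boar: Hunter 1 loses 8 − 7 = 1 by deviating; Hunter 2 loses 8 − 7 = 1. Product = 1·1 = 1.
At both Stag: Hunter 1 loses 9 − 6 = 3 by deviating; Hunter 2 loses 9 − 8 = 1. Product = 3·1 = 3.
3 > 1, so both Stag is risk-dominant. Hunter 1's payoff there is 9.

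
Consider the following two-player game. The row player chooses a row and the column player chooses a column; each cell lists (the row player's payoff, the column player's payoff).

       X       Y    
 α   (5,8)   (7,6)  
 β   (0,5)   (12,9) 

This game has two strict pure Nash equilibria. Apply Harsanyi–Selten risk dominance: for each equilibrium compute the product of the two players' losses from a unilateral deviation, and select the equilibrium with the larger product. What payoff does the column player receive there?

9

At (α, X): the row player loses 5 − 0 = 5 by deviating; the column player loses 8 − 6 = 2. Product = 5·2 = 10.
At (β, Y): the row player loses 12 − 7 = 5 by deviating; the column player loses 9 − 5 = 4. Product = 5·4 = 20.
20 > 10, so (β, Y) is risk-dominant. The column player's payoff there is 9.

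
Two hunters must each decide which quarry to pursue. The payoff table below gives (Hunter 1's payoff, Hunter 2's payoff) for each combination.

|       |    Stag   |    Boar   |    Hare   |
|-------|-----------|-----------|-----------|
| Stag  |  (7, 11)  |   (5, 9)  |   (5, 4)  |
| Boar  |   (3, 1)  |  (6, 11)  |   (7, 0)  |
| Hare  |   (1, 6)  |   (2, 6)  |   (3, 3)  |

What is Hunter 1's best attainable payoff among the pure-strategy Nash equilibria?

Both Stag is a pure NE (Hunter 1: 7 ≥ 3; Hunter 2: 11 ≥ 9). Hunter 1 gets 7.
Both Boar is a pure NE (Hunter 1: 6 ≥ 5; Hunter 2: 11 ≥ 1). Hunter 1 gets 6.
Every other cell has a profitable deviation for at least one player. Highest of {7, 6} is 7.

7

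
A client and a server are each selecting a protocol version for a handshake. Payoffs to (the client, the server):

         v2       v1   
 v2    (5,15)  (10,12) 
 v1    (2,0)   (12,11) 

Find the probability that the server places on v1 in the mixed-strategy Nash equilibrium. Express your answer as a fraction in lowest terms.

3/5

The server's mix q on v2 must make the client indifferent between v2 and v1.
The client's payoff from v2: 5q + 10(1−q). From v1: 2q + 12(1−q).
Set equal: 3q = 2(1−q) → q = 2/5.
Probability on v1 is 1 − 2/5 = 3/5.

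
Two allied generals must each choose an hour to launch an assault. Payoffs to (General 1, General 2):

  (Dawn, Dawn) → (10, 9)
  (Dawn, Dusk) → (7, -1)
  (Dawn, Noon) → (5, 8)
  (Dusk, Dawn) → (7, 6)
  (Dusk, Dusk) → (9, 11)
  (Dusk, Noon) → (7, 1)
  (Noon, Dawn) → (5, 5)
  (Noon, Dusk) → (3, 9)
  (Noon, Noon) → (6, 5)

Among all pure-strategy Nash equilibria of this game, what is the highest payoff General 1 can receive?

10

Both Dawn is a pure NE (General 1: 10 ≥ 7; General 2: 9 ≥ 8). General 1 gets 10.
Both Dusk is a pure NE (General 1: 9 ≥ 7; General 2: 11 ≥ 6). General 1 gets 9.
Every other cell has a profitable deviation for at least one player. Highest of {10, 9} is 10.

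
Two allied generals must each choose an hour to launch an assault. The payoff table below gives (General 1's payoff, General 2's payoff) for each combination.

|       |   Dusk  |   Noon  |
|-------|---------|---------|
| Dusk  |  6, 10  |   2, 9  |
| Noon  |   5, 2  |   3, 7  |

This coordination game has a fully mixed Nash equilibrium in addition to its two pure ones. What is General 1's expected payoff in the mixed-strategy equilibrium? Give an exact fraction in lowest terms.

General 2 mixes with probability q on Dusk, chosen so General 1 is indifferent: 6q + 2(1−q) = 5q + 3(1−q) gives q = 1/2.
General 1's expected payoff (from either row, since indifferent) is 6·1/2 + 2·1/2 = 4.

4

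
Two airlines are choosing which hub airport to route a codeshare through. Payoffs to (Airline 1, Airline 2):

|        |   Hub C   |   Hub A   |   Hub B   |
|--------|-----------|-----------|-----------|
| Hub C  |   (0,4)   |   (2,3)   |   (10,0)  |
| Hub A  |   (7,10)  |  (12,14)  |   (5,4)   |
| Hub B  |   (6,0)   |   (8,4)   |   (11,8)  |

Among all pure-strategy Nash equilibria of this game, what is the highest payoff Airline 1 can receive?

12

Both Hub A is a pure NE (Airline 1: 12 ≥ 8; Airline 2: 14 ≥ 10). Airline 1 gets 12.
Both Hub B is a pure NE (Airline 1: 11 ≥ 10; Airline 2: 8 ≥ 4). Airline 1 gets 11.
Every other cell has a profitable deviation for at least one player. Highest of {12, 11} is 12.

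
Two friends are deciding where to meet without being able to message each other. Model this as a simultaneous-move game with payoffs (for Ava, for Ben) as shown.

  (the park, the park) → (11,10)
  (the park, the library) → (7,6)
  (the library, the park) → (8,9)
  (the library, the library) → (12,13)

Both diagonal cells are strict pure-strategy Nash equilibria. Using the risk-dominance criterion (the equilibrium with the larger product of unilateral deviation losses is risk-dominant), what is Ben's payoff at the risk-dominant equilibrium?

13

At both the park: Ava loses 11 − 8 = 3 by deviating; Ben loses 10 − 6 = 4. Product = 3·4 = 12.
At both the library: Ava loses 12 − 7 = 5 by deviating; Ben loses 13 − 9 = 4. Product = 5·4 = 20.
20 > 12, so both the library is risk-dominant. Ben's payoff there is 13.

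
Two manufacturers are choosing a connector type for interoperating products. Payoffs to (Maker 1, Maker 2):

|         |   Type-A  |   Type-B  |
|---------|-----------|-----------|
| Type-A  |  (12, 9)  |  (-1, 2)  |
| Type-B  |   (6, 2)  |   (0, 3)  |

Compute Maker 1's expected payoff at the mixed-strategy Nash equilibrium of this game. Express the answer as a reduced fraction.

6/7

Maker 2 mixes with probability q on Type-A, chosen so Maker 1 is indifferent: 12q + (-1)(1−q) = 6q + 0(1−q) gives q = 1/7.
Maker 1's expected payoff (from either row, since indifferent) is 12·1/7 + (-1)·6/7 = 6/7.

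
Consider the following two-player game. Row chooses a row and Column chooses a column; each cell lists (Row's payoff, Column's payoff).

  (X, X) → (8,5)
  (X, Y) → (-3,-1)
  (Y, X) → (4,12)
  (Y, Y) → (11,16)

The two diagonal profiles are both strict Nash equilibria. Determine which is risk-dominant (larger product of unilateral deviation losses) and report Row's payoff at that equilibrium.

11

At both X: Row loses 8 − 4 = 4 by deviating; Column loses 5 − (-1) = 6. Product = 4·6 = 24.
At both Y: Row loses 11 − (-3) = 14 by deviating; Column loses 16 − 12 = 4. Product = 14·4 = 56.
56 > 24, so both Y is risk-dominant. Row's payoff there is 11.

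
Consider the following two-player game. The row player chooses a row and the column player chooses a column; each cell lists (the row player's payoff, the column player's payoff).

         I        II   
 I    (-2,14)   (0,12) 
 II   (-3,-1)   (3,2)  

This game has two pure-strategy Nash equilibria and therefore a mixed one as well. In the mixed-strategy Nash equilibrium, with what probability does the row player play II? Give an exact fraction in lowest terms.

2/5

The row player's mix p on I must make the column player indifferent between I and II.
The column player's payoff from I: 14p + (-1)(1−p). From II: 12p + 2(1−p).
Set equal: 2p = 3(1−p) → p = 3/5.
Probability on II is 1 − 3/5 = 2/5.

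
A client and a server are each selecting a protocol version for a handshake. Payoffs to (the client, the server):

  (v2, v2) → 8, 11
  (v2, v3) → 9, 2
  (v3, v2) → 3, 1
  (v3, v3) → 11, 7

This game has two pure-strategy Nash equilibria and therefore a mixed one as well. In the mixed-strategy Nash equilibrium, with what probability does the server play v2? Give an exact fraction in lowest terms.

The server's mix q on v2 must make the client indifferent between v2 and v3.
The client's payoff from v2: 8q + 9(1−q). From v3: 3q + 11(1−q).
Set equal: 5q = 2(1−q) → q = 2/7.

2/7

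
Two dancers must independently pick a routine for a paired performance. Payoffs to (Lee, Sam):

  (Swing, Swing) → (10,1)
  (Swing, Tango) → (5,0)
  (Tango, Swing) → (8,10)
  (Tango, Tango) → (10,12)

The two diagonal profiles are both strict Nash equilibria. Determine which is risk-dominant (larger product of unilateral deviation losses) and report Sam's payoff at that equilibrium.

At both Swing: Lee loses 10 − 8 = 2 by deviating; Sam loses 1 − 0 = 1. Product = 2·1 = 2.
At both Tango: Lee loses 10 − 5 = 5 by deviating; Sam loses 12 − 10 = 2. Product = 5·2 = 10.
10 > 2, so both Tango is risk-dominant. Sam's payoff there is 12.

12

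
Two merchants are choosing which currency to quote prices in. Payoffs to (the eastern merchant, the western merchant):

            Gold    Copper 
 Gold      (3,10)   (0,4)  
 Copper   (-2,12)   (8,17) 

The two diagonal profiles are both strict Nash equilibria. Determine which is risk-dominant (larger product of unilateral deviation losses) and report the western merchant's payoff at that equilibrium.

At both Gold: the eastern merchant loses 3 − (-2) = 5 by deviating; the western merchant loses 10 − 4 = 6. Product = 5·6 = 30.
At both Copper: the eastern merchant loses 8 − 0 = 8 by deviating; the western merchant loses 17 − 12 = 5. Product = 8·5 = 40.
40 > 30, so both Copper is risk-dominant. The western merchant's payoff there is 17.

17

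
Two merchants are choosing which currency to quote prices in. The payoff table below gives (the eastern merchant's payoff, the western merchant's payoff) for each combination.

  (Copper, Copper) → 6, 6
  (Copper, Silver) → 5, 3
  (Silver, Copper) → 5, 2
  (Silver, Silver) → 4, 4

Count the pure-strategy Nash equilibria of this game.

Both Copper: the eastern merchant gets 6 (best alternative 5); the western merchant gets 6 (best alternative 3). Neither deviates — NE.
Both Silver is not a NE: the eastern merchant would switch to Copper (5 > 4).
No other cell survives both best-response checks, so there is 1 pure NE.

1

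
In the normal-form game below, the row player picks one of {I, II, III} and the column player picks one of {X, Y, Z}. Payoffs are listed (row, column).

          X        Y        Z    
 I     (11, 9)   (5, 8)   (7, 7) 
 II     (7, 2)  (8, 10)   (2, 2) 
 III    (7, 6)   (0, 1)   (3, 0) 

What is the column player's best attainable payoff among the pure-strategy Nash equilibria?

10

(I, X) is a pure NE (the row player: 11 ≥ 7; the column player: 9 ≥ 8). The column player gets 9.
(II, Y) is a pure NE (the row player: 8 ≥ 5; the column player: 10 ≥ 2). The column player gets 10.
Every other cell has a profitable deviation for at least one player. Highest of {9, 10} is 10.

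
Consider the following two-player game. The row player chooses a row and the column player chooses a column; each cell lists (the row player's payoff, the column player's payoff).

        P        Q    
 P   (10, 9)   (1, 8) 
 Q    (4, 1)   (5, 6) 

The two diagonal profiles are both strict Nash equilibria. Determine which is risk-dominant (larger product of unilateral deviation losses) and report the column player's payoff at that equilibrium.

6

At both P: the row player loses 10 − 4 = 6 by deviating; the column player loses 9 − 8 = 1. Product = 6·1 = 6.
At both Q: the row player loses 5 − 1 = 4 by deviating; the column player loses 6 − 1 = 5. Product = 4·5 = 20.
20 > 6, so both Q is risk-dominant. The column player's payoff there is 6.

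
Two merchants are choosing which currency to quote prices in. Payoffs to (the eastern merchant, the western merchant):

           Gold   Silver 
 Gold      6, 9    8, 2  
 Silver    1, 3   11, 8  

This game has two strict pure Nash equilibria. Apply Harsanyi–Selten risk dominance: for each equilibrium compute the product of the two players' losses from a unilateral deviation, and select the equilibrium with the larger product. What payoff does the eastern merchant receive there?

At both Gold: the eastern merchant loses 6 − 1 = 5 by deviating; the western merchant loses 9 − 2 = 7. Product = 5·7 = 35.
At both Silver: the eastern merchant loses 11 − 8 = 3 by deviating; the western merchant loses 8 − 3 = 5. Product = 3·5 = 15.
35 > 15, so both Gold is risk-dominant. The eastern merchant's payoff there is 6.

6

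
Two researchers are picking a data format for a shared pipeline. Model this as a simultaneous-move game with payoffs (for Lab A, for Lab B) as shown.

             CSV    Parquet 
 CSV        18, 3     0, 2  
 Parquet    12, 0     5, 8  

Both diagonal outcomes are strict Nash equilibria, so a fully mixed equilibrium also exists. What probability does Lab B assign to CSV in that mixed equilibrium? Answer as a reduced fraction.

5/11

Lab B's mix q on CSV must make Lab A indifferent between CSV and Parquet.
Lab A's payoff from CSV: 18q + 0(1−q). From Parquet: 12q + 5(1−q).
Set equal: 6q = 5(1−q) → q = 5/11.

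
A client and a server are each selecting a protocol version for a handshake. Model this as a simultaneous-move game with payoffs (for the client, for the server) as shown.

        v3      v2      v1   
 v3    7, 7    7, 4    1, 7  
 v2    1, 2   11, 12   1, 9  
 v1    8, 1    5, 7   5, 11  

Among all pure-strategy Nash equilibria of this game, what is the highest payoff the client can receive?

11

Both v2 is a pure NE (the client: 11 ≥ 7; the server: 12 ≥ 9). The client gets 11.
Both v1 is a pure NE (the client: 5 ≥ 1; the server: 11 ≥ 7). The client gets 5.
Every other cell has a profitable deviation for at least one player. Highest of {11, 5} is 11.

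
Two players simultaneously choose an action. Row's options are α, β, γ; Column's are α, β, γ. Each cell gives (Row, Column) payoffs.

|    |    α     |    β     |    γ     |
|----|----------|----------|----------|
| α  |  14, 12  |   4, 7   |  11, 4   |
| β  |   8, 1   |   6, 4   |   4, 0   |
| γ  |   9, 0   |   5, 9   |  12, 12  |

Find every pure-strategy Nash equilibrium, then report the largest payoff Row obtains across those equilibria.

14

Both α is a pure NE (Row: 14 ≥ 9; Column: 12 ≥ 7). Row gets 14.
Both β is a pure NE (Row: 6 ≥ 5; Column: 4 ≥ 1). Row gets 6.
Both γ is a pure NE (Row: 12 ≥ 11; Column: 12 ≥ 9). Row gets 12.
Every other cell has a profitable deviation for at least one player. Highest of {14, 6, 12} is 14.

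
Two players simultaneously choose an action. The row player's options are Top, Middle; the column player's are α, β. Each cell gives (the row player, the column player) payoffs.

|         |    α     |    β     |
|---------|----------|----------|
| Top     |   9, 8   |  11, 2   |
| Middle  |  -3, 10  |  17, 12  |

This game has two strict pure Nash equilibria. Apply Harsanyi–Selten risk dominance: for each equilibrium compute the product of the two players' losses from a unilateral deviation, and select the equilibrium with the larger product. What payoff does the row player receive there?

At (Top, α): the row player loses 9 − (-3) = 12 by deviating; the column player loses 8 − 2 = 6. Product = 12·6 = 72.
At (Middle, β): the row player loses 17 − 11 = 6 by deviating; the column player loses 12 − 10 = 2. Product = 6·2 = 12.
72 > 12, so (Top, α) is risk-dominant. The row player's payoff there is 9.

9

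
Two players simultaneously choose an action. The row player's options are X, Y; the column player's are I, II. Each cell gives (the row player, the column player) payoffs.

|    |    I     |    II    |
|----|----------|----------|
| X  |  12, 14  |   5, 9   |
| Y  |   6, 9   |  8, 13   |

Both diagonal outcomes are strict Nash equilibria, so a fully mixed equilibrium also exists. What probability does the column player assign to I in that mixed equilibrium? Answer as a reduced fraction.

The column player's mix q on I must make the row player indifferent between X and Y.
The row player's payoff from X: 12q + 5(1−q). From Y: 6q + 8(1−q).
Set equal: 6q = 3(1−q) → q = 3/9 = 1/3.

1/3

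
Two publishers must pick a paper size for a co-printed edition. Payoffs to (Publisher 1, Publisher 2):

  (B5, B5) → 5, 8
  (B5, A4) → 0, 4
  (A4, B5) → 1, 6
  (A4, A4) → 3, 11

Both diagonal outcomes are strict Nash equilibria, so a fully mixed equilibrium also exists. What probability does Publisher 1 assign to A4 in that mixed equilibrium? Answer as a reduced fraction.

4/9

Publisher 1's mix p on B5 must make Publisher 2 indifferent between B5 and A4.
Publisher 2's payoff from B5: 8p + 6(1−p). From A4: 4p + 11(1−p).
Set equal: 4p = 5(1−p) → p = 5/9.
Probability on A4 is 1 − 5/9 = 4/9.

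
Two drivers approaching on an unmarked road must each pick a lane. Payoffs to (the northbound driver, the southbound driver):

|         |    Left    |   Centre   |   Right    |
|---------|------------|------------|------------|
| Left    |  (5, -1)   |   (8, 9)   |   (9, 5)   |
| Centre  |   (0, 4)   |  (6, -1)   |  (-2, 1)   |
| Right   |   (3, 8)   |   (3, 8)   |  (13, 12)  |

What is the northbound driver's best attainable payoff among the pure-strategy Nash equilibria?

13

(Left, Centre) is a pure NE (the northbound driver: 8 ≥ 6; the southbound driver: 9 ≥ 5). The northbound driver gets 8.
Both Right is a pure NE (the northbound driver: 13 ≥ 9; the southbound driver: 12 ≥ 8). The northbound driver gets 13.
Every other cell has a profitable deviation for at least one player. Highest of {8, 13} is 13.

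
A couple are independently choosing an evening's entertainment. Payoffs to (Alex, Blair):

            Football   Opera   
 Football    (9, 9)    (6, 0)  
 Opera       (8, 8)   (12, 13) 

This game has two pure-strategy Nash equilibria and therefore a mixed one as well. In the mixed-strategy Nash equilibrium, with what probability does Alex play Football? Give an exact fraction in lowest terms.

5/14

Alex's mix p on Football must make Blair indifferent between Football and Opera.
Blair's payoff from Football: 9p + 8(1−p). From Opera: 0p + 13(1−p).
Set equal: 9p = 5(1−p) → p = 5/14.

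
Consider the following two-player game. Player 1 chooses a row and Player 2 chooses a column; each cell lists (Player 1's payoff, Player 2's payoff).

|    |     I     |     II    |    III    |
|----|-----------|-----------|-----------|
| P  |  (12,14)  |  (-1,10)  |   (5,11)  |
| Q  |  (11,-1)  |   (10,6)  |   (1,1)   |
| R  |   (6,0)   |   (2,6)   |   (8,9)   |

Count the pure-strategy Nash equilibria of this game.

(P, I): Player 1 gets 12 (best alternative 11); Player 2 gets 14 (best alternative 11). Neither deviates — NE.
(Q, II): Player 1 gets 10 (best alternative 2); Player 2 gets 6 (best alternative 1). Neither deviates — NE.
(R, III): Player 1 gets 8 (best alternative 5); Player 2 gets 9 (best alternative 6). Neither deviates — NE.
(R, II) is not a NE: Player 1 would switch to Q (10 > 2).
No other cell survives both best-response checks, so there are 3 pure NE.

3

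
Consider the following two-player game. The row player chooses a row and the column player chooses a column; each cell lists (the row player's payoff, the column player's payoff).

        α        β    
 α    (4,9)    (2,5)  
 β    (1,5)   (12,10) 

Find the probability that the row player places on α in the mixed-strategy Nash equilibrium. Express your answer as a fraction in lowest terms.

The row player's mix p on α must make the column player indifferent between α and β.
The column player's payoff from α: 9p + 5(1−p). From β: 5p + 10(1−p).
Set equal: 4p = 5(1−p) → p = 5/9.

5/9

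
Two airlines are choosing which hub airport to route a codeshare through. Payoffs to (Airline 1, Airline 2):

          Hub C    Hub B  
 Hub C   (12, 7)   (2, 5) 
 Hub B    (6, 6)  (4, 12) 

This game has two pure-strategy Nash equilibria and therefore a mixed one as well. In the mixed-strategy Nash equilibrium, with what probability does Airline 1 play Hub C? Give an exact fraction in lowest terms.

3/4

Airline 1's mix p on Hub C must make Airline 2 indifferent between Hub C and Hub B.
Airline 2's payoff from Hub C: 7p + 6(1−p). From Hub B: 5p + 12(1−p).
Set equal: 2p = 6(1−p) → p = 6/8 = 3/4.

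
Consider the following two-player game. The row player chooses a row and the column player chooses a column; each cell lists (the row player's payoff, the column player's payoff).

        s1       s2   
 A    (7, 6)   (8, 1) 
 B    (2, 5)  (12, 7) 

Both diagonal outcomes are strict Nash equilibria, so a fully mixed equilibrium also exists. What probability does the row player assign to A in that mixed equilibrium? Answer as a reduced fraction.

The row player's mix p on A must make the column player indifferent between s1 and s2.
The column player's payoff from s1: 6p + 5(1−p). From s2: 1p + 7(1−p).
Set equal: 5p = 2(1−p) → p = 2/7.

2/7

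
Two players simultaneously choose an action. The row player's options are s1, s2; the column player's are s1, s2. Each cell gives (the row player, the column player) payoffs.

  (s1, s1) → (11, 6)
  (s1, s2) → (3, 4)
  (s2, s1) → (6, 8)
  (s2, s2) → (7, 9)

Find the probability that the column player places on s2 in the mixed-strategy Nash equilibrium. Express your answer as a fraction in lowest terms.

The column player's mix q on s1 must make the row player indifferent between s1 and s2.
The row player's payoff from s1: 11q + 3(1−q). From s2: 6q + 7(1−q).
Set equal: 5q = 4(1−q) → q = 4/9.
Probability on s2 is 1 − 4/9 = 5/9.

5/9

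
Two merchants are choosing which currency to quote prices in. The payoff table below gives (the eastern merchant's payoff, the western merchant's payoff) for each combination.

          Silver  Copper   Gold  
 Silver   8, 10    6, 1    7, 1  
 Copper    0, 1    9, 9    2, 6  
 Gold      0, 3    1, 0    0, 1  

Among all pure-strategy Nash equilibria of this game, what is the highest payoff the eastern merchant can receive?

Both Silver is a pure NE (the eastern merchant: 8 ≥ 0; the western merchant: 10 ≥ 1). The eastern merchant gets 8.
Both Copper is a pure NE (the eastern merchant: 9 ≥ 6; the western merchant: 9 ≥ 6). The eastern merchant gets 9.
Every other cell has a profitable deviation for at least one player. Highest of {8, 9} is 9.

9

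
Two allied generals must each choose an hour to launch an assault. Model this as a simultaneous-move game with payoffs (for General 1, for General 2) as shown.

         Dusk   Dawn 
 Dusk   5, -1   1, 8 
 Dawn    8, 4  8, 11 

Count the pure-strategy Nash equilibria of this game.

1

Both Dawn: General 1 gets 8 (best alternative 1); General 2 gets 11 (best alternative 4). Neither deviates — NE.
Both Dusk is not a NE: General 1 would switch to Dawn (8 > 5).
No other cell survives both best-response checks, so there is 1 pure NE.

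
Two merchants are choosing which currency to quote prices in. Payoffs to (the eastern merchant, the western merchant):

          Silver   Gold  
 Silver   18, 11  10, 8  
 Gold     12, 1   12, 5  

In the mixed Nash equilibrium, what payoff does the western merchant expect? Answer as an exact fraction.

47/7

The eastern merchant mixes with probability p on Silver, chosen so the western merchant is indifferent: 11p + 1(1−p) = 8p + 5(1−p) gives p = 4/7.
The western merchant's expected payoff is 11·4/7 + 1·3/7 = 47/7.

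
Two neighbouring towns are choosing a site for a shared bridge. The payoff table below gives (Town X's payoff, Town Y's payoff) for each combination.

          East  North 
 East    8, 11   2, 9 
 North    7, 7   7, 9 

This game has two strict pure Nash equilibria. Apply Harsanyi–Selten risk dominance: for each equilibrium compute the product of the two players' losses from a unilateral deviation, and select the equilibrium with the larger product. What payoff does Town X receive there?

7

At both East: Town X loses 8 − 7 = 1 by deviating; Town Y loses 11 − 9 = 2. Product = 1·2 = 2.
At both North: Town X loses 7 − 2 = 5 by deviating; Town Y loses 9 − 7 = 2. Product = 5·2 = 10.
10 > 2, so both North is risk-dominant. Town X's payoff there is 7.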